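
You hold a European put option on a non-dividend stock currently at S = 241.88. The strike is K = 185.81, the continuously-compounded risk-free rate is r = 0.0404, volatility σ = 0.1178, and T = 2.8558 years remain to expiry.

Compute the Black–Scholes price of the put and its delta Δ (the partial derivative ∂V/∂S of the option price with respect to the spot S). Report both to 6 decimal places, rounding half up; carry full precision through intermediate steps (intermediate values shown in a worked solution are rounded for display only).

price = 0.433814
Δ = -0.022544

σ√T = 0.1178·√2.8558 = 0.199072
d₁ = (ln(S/K) + (r+σ²/2)T) / (σ√T) = (ln(241.88/185.81) + (0.0404+0.1178²/2)·2.8558) / 0.199072 = (0.263717 + 0.135189) / 0.199072 = 2.003833
d₂ = d₁ − σ√T = 2.003833 − 0.199072 = 1.804762
e^{−rT} = e^{−0.0404·2.8558} = 0.891033
N(−d₁) = 0.022544,  N(−d₂) = 0.035556
Put price V = K·e^{−rT}·N(−d₂) − S·N(−d₁) = 5.886750 − 5.452936 = 0.433814
Δ = −N(−d₁) = -0.022544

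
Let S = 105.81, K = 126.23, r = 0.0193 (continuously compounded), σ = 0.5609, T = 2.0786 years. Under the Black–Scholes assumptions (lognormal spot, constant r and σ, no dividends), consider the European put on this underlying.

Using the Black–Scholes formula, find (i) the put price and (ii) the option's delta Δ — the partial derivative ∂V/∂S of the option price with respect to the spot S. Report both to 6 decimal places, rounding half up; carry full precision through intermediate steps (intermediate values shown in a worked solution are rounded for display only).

σ√T = 0.5609·√2.0786 = 0.808669
d₁ = (ln(S/K) + (r+σ²/2)T) / (σ√T) = (ln(105.81/126.23) + (0.0193+0.5609²/2)·2.0786) / 0.808669 = (-0.176461 + 0.367090) / 0.808669 = 0.235732
d₂ = d₁ − σ√T = 0.235732 − 0.808669 = -0.572937
e^{−rT} = e^{−0.0193·2.0786} = 0.960677
N(−d₁) = 0.406820,  N(−d₂) = 0.716656
Put price V = K·e^{−rT}·N(−d₂) − S·N(−d₁) = 86.906238 − 43.045653 = 43.860586
Δ = −N(−d₁) = -0.406820

price = 43.860586
Δ = -0.406820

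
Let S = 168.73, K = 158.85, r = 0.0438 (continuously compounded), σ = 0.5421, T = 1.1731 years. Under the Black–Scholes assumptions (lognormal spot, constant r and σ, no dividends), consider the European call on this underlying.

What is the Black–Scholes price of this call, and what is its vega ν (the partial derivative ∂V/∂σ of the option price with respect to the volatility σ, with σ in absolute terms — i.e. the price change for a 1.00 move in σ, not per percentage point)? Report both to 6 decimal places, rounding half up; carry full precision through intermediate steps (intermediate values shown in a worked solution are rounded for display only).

σ√T = 0.5421·√1.1731 = 0.587147
d₁ = (ln(S/K) + (r+σ²/2)T) / (σ√T) = (ln(168.73/158.85) + (0.0438+0.5421²/2)·1.1731) / 0.587147 = (0.060339 + 0.223753) / 0.587147 = 0.483852
d₂ = d₁ − σ√T = 0.483852 − 0.587147 = -0.103295
e^{−rT} = e^{−0.0438·1.1731} = 0.949916
N(d₁) = 0.685754,  N(d₂) = 0.458864
Call price V = S·N(d₁) − K·e^{−rT}·N(d₂) = 115.707343 − 69.239927 = 46.467415
φ(d₁) = (1/√(2π))·e^{−d₁²/2} = 0.354873
ν = S·φ(d₁)·√T = 64.853442

price = 46.467415
ν = 64.853442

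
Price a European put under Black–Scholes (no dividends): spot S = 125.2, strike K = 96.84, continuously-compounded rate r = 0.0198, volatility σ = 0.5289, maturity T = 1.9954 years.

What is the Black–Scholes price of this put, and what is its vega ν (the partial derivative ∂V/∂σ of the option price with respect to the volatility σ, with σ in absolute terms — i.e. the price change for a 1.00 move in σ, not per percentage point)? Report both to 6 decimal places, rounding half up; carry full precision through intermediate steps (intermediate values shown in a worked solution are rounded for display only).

σ√T = 0.5289·√1.9954 = 0.747117
d₁ = (ln(S/K) + (r+σ²/2)T) / (σ√T) = (ln(125.2/96.84) + (0.0198+0.5289²/2)·1.9954) / 0.747117 = (0.256852 + 0.318601) / 0.747117 = 0.770232
d₂ = d₁ − σ√T = 0.770232 − 0.747117 = 0.023115
e^{−rT} = e^{−0.0198·1.9954} = 0.961261
N(−d₁) = 0.220581,  N(−d₂) = 0.490779
Put price V = K·e^{−rT}·N(−d₂) − S·N(−d₁) = 45.685941 − 27.616772 = 18.069168
φ(d₁) = (1/√(2π))·e^{−d₁²/2} = 0.296542
ν = S·φ(d₁)·√T = 52.445147

price = 18.069168
ν = 52.445147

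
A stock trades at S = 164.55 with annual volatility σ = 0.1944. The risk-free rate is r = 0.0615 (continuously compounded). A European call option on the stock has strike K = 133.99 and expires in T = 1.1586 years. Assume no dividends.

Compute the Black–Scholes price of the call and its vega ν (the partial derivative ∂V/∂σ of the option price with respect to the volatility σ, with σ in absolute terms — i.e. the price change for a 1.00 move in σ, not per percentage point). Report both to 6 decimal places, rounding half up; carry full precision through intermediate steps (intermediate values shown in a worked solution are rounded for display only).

price = 41.071593
ν = 25.526918

σ√T = 0.1944·√1.1586 = 0.209249
d₁ = (ln(S/K) + (r+σ²/2)T) / (σ√T) = (ln(164.55/133.99) + (0.0615+0.1944²/2)·1.1586) / 0.209249 = (0.205449 + 0.093146) / 0.209249 = 1.426989
d₂ = d₁ − σ√T = 1.426989 − 0.209249 = 1.217740
e^{−rT} = e^{−0.0615·1.1586} = 0.931225
N(d₁) = 0.923208,  N(d₂) = 0.888339
Call price V = S·N(d₁) − K·e^{−rT}·N(d₂) = 151.913950 − 110.842357 = 41.071593
φ(d₁) = (1/√(2π))·e^{−d₁²/2} = 0.144123
ν = S·φ(d₁)·√T = 25.526918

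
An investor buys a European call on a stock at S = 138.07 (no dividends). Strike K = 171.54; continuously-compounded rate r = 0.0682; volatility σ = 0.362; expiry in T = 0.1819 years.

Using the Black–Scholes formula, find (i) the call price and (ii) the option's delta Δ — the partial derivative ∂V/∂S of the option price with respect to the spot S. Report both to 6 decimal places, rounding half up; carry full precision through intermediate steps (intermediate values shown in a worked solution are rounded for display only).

σ√T = 0.362·√0.1819 = 0.154392
d₁ = (ln(S/K) + (r+σ²/2)T) / (σ√T) = (ln(138.07/171.54) + (0.0682+0.362²/2)·0.1819) / 0.154392 = (-0.217056 + 0.024324) / 0.154392 = -1.248326
d₂ = d₁ − σ√T = -1.248326 − 0.154392 = -1.402718
e^{−rT} = e^{−0.0682·0.1819} = 0.987671
N(d₁) = 0.105956,  N(d₂) = 0.080350
Call price V = S·N(d₁) − K·e^{−rT}·N(d₂) = 14.629318 − 13.613379 = 1.015939
Δ = N(d₁) = 0.105956

price = 1.015939
Δ = 0.105956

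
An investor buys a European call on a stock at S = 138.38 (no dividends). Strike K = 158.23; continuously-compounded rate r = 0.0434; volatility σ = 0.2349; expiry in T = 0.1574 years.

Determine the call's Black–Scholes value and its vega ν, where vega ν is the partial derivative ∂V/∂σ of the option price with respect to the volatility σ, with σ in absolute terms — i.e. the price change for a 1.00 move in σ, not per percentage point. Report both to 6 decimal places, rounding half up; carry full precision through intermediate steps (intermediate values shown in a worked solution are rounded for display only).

σ√T = 0.2349·√0.1574 = 0.093193
d₁ = (ln(S/K) + (r+σ²/2)T) / (σ√T) = (ln(138.38/158.23) + (0.0434+0.2349²/2)·0.1574) / 0.093193 = (-0.134046 + 0.011174) / 0.093193 = -1.318467
d₂ = d₁ − σ√T = -1.318467 − 0.093193 = -1.411660
e^{−rT} = e^{−0.0434·0.1574} = 0.993192
N(d₁) = 0.093674,  N(d₂) = 0.079025
Call price V = S·N(d₁) − K·e^{−rT}·N(d₂) = 12.962566 − 12.418999 = 0.543568
φ(d₁) = (1/√(2π))·e^{−d₁²/2} = 0.167275
ν = S·φ(d₁)·√T = 9.183469

price = 0.543568
ν = 9.183469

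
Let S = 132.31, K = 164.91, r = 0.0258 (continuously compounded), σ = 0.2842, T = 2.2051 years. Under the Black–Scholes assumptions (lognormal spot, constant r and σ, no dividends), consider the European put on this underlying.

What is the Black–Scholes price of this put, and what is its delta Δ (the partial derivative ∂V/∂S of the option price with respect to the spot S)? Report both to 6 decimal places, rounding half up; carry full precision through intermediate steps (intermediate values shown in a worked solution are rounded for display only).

σ√T = 0.2842·√2.2051 = 0.422025
d₁ = (ln(S/K) + (r+σ²/2)T) / (σ√T) = (ln(132.31/164.91) + (0.0258+0.2842²/2)·2.2051) / 0.422025 = (-0.220252 + 0.145944) / 0.422025 = -0.176075
d₂ = d₁ − σ√T = -0.176075 − 0.422025 = -0.598100
e^{−rT} = e^{−0.0258·2.2051} = 0.944696
N(−d₁) = 0.569882,  N(−d₂) = 0.725113
Put price V = K·e^{−rT}·N(−d₂) − S·N(−d₁) = 112.965345 − 75.401154 = 37.564192
Δ = −N(−d₁) = -0.569882

price = 37.564192
Δ = -0.569882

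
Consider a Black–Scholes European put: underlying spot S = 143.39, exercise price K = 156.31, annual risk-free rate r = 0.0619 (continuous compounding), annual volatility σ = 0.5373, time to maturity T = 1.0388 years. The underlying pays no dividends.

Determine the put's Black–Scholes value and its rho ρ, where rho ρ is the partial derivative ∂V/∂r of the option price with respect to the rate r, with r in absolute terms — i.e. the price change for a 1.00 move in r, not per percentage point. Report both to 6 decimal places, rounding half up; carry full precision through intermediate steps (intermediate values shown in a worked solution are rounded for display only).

price = 32.900279
ρ = -94.892117

σ√T = 0.5373·√1.0388 = 0.547624
d₁ = (ln(S/K) + (r+σ²/2)T) / (σ√T) = (ln(143.39/156.31) + (0.0619+0.5373²/2)·1.0388) / 0.547624 = (-0.086273 + 0.214248) / 0.547624 = 0.233691
d₂ = d₁ − σ√T = 0.233691 − 0.547624 = -0.313933
e^{−rT} = e^{−0.0619·1.0388} = 0.937722
N(−d₁) = 0.407612,  N(−d₂) = 0.623214
Put price V = K·e^{−rT}·N(−d₂) − S·N(−d₁) = 91.347822 − 58.447542 = 32.900279
ρ = −K·T·e^{−rT}·N(−d₂) = -94.892117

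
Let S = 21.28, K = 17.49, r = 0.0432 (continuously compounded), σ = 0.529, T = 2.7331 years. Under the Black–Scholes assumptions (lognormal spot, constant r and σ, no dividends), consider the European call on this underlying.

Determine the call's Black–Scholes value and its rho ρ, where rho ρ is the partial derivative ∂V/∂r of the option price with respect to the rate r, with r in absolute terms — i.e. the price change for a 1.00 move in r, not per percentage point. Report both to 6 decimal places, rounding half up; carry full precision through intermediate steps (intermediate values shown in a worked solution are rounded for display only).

σ√T = 0.529·√2.7331 = 0.874548
d₁ = (ln(S/K) + (r+σ²/2)T) / (σ√T) = (ln(21.28/17.49) + (0.0432+0.529²/2)·2.7331) / 0.874548 = (0.196138 + 0.500487) / 0.874548 = 0.796555
d₂ = d₁ − σ√T = 0.796555 − 0.874548 = -0.077993
e^{−rT} = e^{−0.0432·2.7331} = 0.888634
N(d₁) = 0.787145,  N(d₂) = 0.468917
Call price V = S·N(d₁) − K·e^{−rT}·N(d₂) = 16.750449 − 7.288003 = 9.462446
ρ = K·T·e^{−rT}·N(d₂) = 19.918842

price = 9.462446
ρ = 19.918842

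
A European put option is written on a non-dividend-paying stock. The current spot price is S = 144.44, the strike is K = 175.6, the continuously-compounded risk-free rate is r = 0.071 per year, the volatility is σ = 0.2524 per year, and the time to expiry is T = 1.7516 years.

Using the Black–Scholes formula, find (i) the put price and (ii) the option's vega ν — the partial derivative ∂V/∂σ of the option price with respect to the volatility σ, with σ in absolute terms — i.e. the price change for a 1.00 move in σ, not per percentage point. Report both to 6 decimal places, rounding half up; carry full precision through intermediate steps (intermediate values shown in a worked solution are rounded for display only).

price = 25.619363
ν = 76.184419

σ√T = 0.2524·√1.7516 = 0.334046
d₁ = (ln(S/K) + (r+σ²/2)T) / (σ√T) = (ln(144.44/175.6) + (0.071+0.2524²/2)·1.7516) / 0.334046 = (-0.195344 + 0.180157) / 0.334046 = -0.045465
d₂ = d₁ − σ√T = -0.045465 − 0.334046 = -0.379511
e^{−rT} = e^{−0.071·1.7516} = 0.883059
N(−d₁) = 0.518132,  N(−d₂) = 0.647846
Put price V = K·e^{−rT}·N(−d₂) − S·N(−d₁) = 100.458293 − 74.838931 = 25.619363
φ(d₁) = (1/√(2π))·e^{−d₁²/2} = 0.398530
ν = S·φ(d₁)·√T = 76.184419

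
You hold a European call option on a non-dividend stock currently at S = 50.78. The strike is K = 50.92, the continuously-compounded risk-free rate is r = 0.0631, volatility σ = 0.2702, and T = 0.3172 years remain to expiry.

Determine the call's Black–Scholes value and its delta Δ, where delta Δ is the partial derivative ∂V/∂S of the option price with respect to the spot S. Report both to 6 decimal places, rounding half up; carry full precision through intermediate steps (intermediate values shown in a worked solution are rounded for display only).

price = 3.507649
Δ = 0.575158

σ√T = 0.2702·√0.3172 = 0.152178
d₁ = (ln(S/K) + (r+σ²/2)T) / (σ√T) = (ln(50.78/50.92) + (0.0631+0.2702²/2)·0.3172) / 0.152178 = (-0.002753 + 0.031594) / 0.152178 = 0.189523
d₂ = d₁ − σ√T = 0.189523 − 0.152178 = 0.037345
e^{−rT} = e^{−0.0631·0.3172} = 0.980184
N(d₁) = 0.575158,  N(d₂) = 0.514895
Call price V = S·N(d₁) − K·e^{−rT}·N(d₂) = 29.206545 − 25.698896 = 3.507649
Δ = N(d₁) = 0.575158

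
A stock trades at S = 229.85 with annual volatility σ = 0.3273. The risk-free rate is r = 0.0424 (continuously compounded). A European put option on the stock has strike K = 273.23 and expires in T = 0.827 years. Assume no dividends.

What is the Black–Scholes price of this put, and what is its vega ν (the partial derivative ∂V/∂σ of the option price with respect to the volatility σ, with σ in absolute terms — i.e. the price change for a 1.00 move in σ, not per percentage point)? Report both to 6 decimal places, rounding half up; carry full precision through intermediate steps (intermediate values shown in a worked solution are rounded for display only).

σ√T = 0.3273·√0.827 = 0.297645
d₁ = (ln(S/K) + (r+σ²/2)T) / (σ√T) = (ln(229.85/273.23) + (0.0424+0.3273²/2)·0.827) / 0.297645 = (-0.172887 + 0.079361) / 0.297645 = -0.314220
d₂ = d₁ − σ√T = -0.314220 − 0.297645 = -0.611865
e^{−rT} = e^{−0.0424·0.827} = 0.965543
N(−d₁) = 0.623323,  N(−d₂) = 0.729686
Put price V = K·e^{−rT}·N(−d₂) − S·N(−d₁) = 192.502399 − 143.270754 = 49.231645
φ(d₁) = (1/√(2π))·e^{−d₁²/2} = 0.379726
ν = S·φ(d₁)·√T = 79.372039

price = 49.231645
ν = 79.372039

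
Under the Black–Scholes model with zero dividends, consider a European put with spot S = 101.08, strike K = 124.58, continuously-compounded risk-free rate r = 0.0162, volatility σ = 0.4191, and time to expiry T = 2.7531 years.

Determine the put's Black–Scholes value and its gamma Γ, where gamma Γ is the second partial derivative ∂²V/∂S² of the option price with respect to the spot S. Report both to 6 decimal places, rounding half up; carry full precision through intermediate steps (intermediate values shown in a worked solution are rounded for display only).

σ√T = 0.4191·√2.7531 = 0.695390
d₁ = (ln(S/K) + (r+σ²/2)T) / (σ√T) = (ln(101.08/124.58) + (0.0162+0.4191²/2)·2.7531) / 0.695390 = (-0.209036 + 0.286384) / 0.695390 = 0.111230
d₂ = d₁ − σ√T = 0.111230 − 0.695390 = -0.584160
e^{−rT} = e^{−0.0162·2.7531} = 0.956380
N(−d₁) = 0.455717,  N(−d₂) = 0.720444
Put price V = K·e^{−rT}·N(−d₂) − S·N(−d₁) = 85.837841 − 46.063871 = 39.773970
φ(d₁) = (1/√(2π))·e^{−d₁²/2} = 0.396482
Γ = φ(d₁) / (S·σ·√T) = 0.005641

price = 39.773970
Γ = 0.005641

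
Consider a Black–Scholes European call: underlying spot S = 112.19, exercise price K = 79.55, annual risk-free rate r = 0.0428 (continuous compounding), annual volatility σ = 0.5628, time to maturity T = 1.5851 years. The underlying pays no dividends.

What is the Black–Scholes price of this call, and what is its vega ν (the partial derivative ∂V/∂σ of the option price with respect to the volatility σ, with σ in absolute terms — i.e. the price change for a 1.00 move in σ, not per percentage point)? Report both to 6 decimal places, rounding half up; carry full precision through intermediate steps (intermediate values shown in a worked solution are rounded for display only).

price = 48.744868
ν = 36.387958

σ√T = 0.5628·√1.5851 = 0.708569
d₁ = (ln(S/K) + (r+σ²/2)T) / (σ√T) = (ln(112.19/79.55) + (0.0428+0.5628²/2)·1.5851) / 0.708569 = (0.343808 + 0.318878) / 0.708569 = 0.935245
d₂ = d₁ − σ√T = 0.935245 − 0.708569 = 0.226675
e^{−rT} = e^{−0.0428·1.5851} = 0.934408
N(d₁) = 0.825169,  N(d₂) = 0.589662
Call price V = S·N(d₁) − K·e^{−rT}·N(d₂) = 92.575694 − 43.830826 = 48.744868
φ(d₁) = (1/√(2π))·e^{−d₁²/2} = 0.257617
ν = S·φ(d₁)·√T = 36.387958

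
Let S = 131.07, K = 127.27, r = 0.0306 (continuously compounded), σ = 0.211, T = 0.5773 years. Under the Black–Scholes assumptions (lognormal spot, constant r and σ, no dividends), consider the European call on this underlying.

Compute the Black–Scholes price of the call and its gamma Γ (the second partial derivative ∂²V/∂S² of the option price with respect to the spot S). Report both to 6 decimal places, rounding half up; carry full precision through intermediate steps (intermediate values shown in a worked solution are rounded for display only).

σ√T = 0.211·√0.5773 = 0.160318
d₁ = (ln(S/K) + (r+σ²/2)T) / (σ√T) = (ln(131.07/127.27) + (0.0306+0.211²/2)·0.5773) / 0.160318 = (0.029421 + 0.030516) / 0.160318 = 0.373863
d₂ = d₁ − σ√T = 0.373863 − 0.160318 = 0.213545
e^{−rT} = e^{−0.0306·0.5773} = 0.982490
N(d₁) = 0.645747,  N(d₂) = 0.584549
Call price V = S·N(d₁) − K·e^{−rT}·N(d₂) = 84.638039 − 73.092851 = 11.545188
φ(d₁) = (1/√(2π))·e^{−d₁²/2} = 0.372013
Γ = φ(d₁) / (S·σ·√T) = 0.017704

price = 11.545188
Γ = 0.017704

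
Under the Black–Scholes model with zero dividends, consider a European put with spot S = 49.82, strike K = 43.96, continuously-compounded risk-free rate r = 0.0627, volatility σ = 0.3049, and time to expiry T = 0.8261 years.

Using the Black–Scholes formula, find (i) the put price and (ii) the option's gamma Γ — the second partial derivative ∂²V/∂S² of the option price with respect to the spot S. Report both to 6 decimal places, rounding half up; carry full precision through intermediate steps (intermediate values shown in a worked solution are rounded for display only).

σ√T = 0.3049·√0.8261 = 0.277124
d₁ = (ln(S/K) + (r+σ²/2)T) / (σ√T) = (ln(49.82/43.96) + (0.0627+0.3049²/2)·0.8261) / 0.277124 = (0.125136 + 0.090195) / 0.277124 = 0.777023
d₂ = d₁ − σ√T = 0.777023 − 0.277124 = 0.499900
e^{−rT} = e^{−0.0627·0.8261} = 0.949522
N(−d₁) = 0.218572,  N(−d₂) = 0.308573
Put price V = K·e^{−rT}·N(−d₂) − S·N(−d₁) = 12.880137 − 10.889281 = 1.990856
φ(d₁) = (1/√(2π))·e^{−d₁²/2} = 0.294988
Γ = φ(d₁) / (S·σ·√T) = 0.021366

price = 1.990856
Γ = 0.021366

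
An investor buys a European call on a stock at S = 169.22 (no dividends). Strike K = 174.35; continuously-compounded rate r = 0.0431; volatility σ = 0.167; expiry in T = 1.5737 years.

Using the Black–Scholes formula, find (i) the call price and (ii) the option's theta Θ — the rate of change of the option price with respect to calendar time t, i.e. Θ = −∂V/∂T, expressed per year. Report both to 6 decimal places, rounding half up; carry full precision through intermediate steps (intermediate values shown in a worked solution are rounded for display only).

σ√T = 0.167·√1.5737 = 0.209497
d₁ = (ln(S/K) + (r+σ²/2)T) / (σ√T) = (ln(169.22/174.35) + (0.0431+0.167²/2)·1.5737) / 0.209497 = (-0.029865 + 0.089771) / 0.209497 = 0.285951
d₂ = d₁ − σ√T = 0.285951 − 0.209497 = 0.076454
e^{−rT} = e^{−0.0431·1.5737} = 0.934423
N(d₁) = 0.612542,  N(d₂) = 0.530471
Call price V = S·N(d₁) − K·e^{−rT}·N(d₂) = 103.654379 − 86.422533 = 17.231846
φ(d₁) = (1/√(2π))·e^{−d₁²/2} = 0.382961
Θ = −S·φ(d₁)·σ/(2√T) − r·K·e^{−rT}·N(d₂) = −4.313518 − 3.724811 = -8.038329

price = 17.231846
Θ = -8.038329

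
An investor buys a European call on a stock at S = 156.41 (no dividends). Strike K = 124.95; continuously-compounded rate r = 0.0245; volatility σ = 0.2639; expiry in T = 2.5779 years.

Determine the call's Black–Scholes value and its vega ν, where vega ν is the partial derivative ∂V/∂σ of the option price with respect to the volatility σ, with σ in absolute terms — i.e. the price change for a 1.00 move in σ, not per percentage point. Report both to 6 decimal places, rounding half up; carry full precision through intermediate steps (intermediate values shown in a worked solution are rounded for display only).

σ√T = 0.2639·√2.5779 = 0.423714
d₁ = (ln(S/K) + (r+σ²/2)T) / (σ√T) = (ln(156.41/124.95) + (0.0245+0.2639²/2)·2.5779) / 0.423714 = (0.224567 + 0.152925) / 0.423714 = 0.890914
d₂ = d₁ − σ√T = 0.890914 − 0.423714 = 0.467200
e^{−rT} = e^{−0.0245·2.5779} = 0.938795
N(d₁) = 0.813512,  N(d₂) = 0.679822
Call price V = S·N(d₁) − K·e^{−rT}·N(d₂) = 127.241454 − 79.744701 = 47.496753
φ(d₁) = (1/√(2π))·e^{−d₁²/2} = 0.268259
ν = S·φ(d₁)·√T = 67.367733

price = 47.496753
ν = 67.367733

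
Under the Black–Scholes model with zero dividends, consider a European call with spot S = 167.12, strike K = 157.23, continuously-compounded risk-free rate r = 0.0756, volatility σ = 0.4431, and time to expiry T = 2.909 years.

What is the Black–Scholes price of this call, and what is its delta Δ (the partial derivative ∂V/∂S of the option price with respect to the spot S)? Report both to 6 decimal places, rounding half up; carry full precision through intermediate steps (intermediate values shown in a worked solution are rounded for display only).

σ√T = 0.4431·√2.909 = 0.755742
d₁ = (ln(S/K) + (r+σ²/2)T) / (σ√T) = (ln(167.12/157.23) + (0.0756+0.4431²/2)·2.909) / 0.755742 = (0.061002 + 0.505493) / 0.755742 = 0.749589
d₂ = d₁ − σ√T = 0.749589 − 0.755742 = -0.006153
e^{−rT} = e^{−0.0756·2.909} = 0.802583
N(d₁) = 0.773249,  N(d₂) = 0.497545
Call price V = S·N(d₁) − K·e^{−rT}·N(d₂) = 129.225344 − 62.785271 = 66.440073
Δ = N(d₁) = 0.773249

price = 66.440073
Δ = 0.773249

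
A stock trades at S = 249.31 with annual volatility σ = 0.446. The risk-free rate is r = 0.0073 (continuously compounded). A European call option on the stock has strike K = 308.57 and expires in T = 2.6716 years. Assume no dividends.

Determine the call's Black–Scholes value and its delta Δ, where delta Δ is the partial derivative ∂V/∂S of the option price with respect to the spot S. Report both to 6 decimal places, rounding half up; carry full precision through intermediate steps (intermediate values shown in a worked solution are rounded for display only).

σ√T = 0.446·√2.6716 = 0.728988
d₁ = (ln(S/K) + (r+σ²/2)T) / (σ√T) = (ln(249.31/308.57) + (0.0073+0.446²/2)·2.6716) / 0.728988 = (-0.213252 + 0.285215) / 0.728988 = 0.098716
d₂ = d₁ − σ√T = 0.098716 − 0.728988 = -0.630272
e^{−rT} = e^{−0.0073·2.6716} = 0.980686
N(d₁) = 0.539318,  N(d₂) = 0.264258
Call price V = S·N(d₁) − K·e^{−rT}·N(d₂) = 134.457433 − 79.967306 = 54.490127
Δ = N(d₁) = 0.539318

price = 54.490127
Δ = 0.539318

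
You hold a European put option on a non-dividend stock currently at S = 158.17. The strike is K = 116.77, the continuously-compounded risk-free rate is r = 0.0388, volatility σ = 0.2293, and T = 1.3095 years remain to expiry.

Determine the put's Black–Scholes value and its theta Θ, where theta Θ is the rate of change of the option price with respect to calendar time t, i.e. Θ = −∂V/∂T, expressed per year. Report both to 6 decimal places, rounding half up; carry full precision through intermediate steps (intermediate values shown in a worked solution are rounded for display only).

σ√T = 0.2293·√1.3095 = 0.262396
d₁ = (ln(S/K) + (r+σ²/2)T) / (σ√T) = (ln(158.17/116.77) + (0.0388+0.2293²/2)·1.3095) / 0.262396 = (0.303464 + 0.085234) / 0.262396 = 1.481345
d₂ = d₁ − σ√T = 1.481345 − 0.262396 = 1.218949
e^{−rT} = e^{−0.0388·1.3095} = 0.950461
N(−d₁) = 0.069257,  N(−d₂) = 0.111432
Put price V = K·e^{−rT}·N(−d₂) − S·N(−d₁) = 12.367286 − 10.954437 = 1.412850
φ(d₁) = (1/√(2π))·e^{−d₁²/2} = 0.133170
Θ = −S·φ(d₁)·σ/(2√T) + r·K·e^{−rT}·N(−d₂) = −2.110335 + 0.479851 = -1.630484

price = 1.412850
Θ = -1.630484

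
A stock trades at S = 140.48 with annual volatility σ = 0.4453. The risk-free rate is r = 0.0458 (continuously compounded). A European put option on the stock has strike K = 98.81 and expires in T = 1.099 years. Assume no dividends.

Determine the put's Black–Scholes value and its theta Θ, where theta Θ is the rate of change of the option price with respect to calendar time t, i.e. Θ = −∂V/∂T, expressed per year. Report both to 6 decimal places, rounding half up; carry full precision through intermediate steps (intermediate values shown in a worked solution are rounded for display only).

σ√T = 0.4453·√1.099 = 0.466822
d₁ = (ln(S/K) + (r+σ²/2)T) / (σ√T) = (ln(140.48/98.81) + (0.0458+0.4453²/2)·1.099) / 0.466822 = (0.351866 + 0.159296) / 0.466822 = 1.094982
d₂ = d₁ − σ√T = 1.094982 − 0.466822 = 0.628160
e^{−rT} = e^{−0.0458·1.099} = 0.950912
N(−d₁) = 0.136762,  N(−d₂) = 0.264950
Put price V = K·e^{−rT}·N(−d₂) − S·N(−d₁) = 24.894551 − 19.212358 = 5.682193
φ(d₁) = (1/√(2π))·e^{−d₁²/2} = 0.219055
Θ = −S·φ(d₁)·σ/(2√T) + r·K·e^{−rT}·N(−d₂) = −6.535697 + 1.140170 = -5.395527

price = 5.682193
Θ = -5.395527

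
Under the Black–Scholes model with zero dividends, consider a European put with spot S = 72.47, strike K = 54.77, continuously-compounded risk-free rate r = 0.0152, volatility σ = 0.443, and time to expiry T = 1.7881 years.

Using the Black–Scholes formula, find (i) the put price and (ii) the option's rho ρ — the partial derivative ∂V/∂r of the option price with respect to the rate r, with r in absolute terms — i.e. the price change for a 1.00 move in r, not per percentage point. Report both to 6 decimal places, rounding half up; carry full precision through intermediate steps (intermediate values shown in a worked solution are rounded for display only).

σ√T = 0.443·√1.7881 = 0.592379
d₁ = (ln(S/K) + (r+σ²/2)T) / (σ√T) = (ln(72.47/54.77) + (0.0152+0.443²/2)·1.7881) / 0.592379 = (0.280030 + 0.202636) / 0.592379 = 0.814792
d₂ = d₁ − σ√T = 0.814792 − 0.592379 = 0.222413
e^{−rT} = e^{−0.0152·1.7881} = 0.973187
N(−d₁) = 0.207596,  N(−d₂) = 0.411996
Put price V = K·e^{−rT}·N(−d₂) − S·N(−d₁) = 21.959993 − 15.044460 = 6.915533
ρ = −K·T·e^{−rT}·N(−d₂) = -39.266664

price = 6.915533
ρ = -39.266664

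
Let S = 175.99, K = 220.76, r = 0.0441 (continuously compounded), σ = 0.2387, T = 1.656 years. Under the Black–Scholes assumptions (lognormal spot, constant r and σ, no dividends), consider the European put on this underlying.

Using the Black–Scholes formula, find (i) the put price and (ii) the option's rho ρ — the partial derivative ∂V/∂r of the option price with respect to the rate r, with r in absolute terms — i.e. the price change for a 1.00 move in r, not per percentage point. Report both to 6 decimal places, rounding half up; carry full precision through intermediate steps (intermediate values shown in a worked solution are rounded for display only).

price = 40.697910
ρ = -252.612631

σ√T = 0.2387·√1.656 = 0.307173
d₁ = (ln(S/K) + (r+σ²/2)T) / (σ√T) = (ln(175.99/220.76) + (0.0441+0.2387²/2)·1.656) / 0.307173 = (-0.226649 + 0.120207) / 0.307173 = -0.346521
d₂ = d₁ − σ√T = -0.346521 − 0.307173 = -0.653694
e^{−rT} = e^{−0.0441·1.656} = 0.929573
N(−d₁) = 0.635524,  N(−d₂) = 0.743345
Put price V = K·e^{−rT}·N(−d₂) − S·N(−d₁) = 152.543859 − 111.845950 = 40.697910
ρ = −K·T·e^{−rT}·N(−d₂) = -252.612631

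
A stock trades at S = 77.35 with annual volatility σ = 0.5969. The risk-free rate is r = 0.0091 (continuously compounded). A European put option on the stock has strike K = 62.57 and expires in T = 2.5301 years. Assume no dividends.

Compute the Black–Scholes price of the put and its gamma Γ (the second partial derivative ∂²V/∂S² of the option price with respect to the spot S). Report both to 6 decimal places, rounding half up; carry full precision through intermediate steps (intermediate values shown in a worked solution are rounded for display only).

price = 17.885070
Γ = 0.004185

σ√T = 0.5969·√2.5301 = 0.949446
d₁ = (ln(S/K) + (r+σ²/2)T) / (σ√T) = (ln(77.35/62.57) + (0.0091+0.5969²/2)·2.5301) / 0.949446 = (0.212055 + 0.473748) / 0.949446 = 0.722319
d₂ = d₁ − σ√T = 0.722319 − 0.949446 = -0.227128
e^{−rT} = e^{−0.0091·2.5301} = 0.977239
N(−d₁) = 0.235049,  N(−d₂) = 0.589838
Put price V = K·e^{−rT}·N(−d₂) − S·N(−d₁) = 36.066134 − 18.181065 = 17.885070
φ(d₁) = (1/√(2π))·e^{−d₁²/2} = 0.307337
Γ = φ(d₁) / (S·σ·√T) = 0.004185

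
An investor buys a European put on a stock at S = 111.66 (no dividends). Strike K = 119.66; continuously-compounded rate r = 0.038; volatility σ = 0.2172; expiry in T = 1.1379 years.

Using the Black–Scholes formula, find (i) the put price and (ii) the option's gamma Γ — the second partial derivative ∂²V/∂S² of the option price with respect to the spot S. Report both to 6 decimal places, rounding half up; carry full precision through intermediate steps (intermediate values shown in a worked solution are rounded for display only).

price = 11.966480
Γ = 0.015420

σ√T = 0.2172·√1.1379 = 0.231692
d₁ = (ln(S/K) + (r+σ²/2)T) / (σ√T) = (ln(111.66/119.66) + (0.038+0.2172²/2)·1.1379) / 0.231692 = (-0.069196 + 0.070081) / 0.231692 = 0.003820
d₂ = d₁ − σ√T = 0.003820 − 0.231692 = -0.227873
e^{−rT} = e^{−0.038·1.1379} = 0.957681
N(−d₁) = 0.498476,  N(−d₂) = 0.590127
Put price V = K·e^{−rT}·N(−d₂) − S·N(−d₁) = 67.626319 − 55.659839 = 11.966480
φ(d₁) = (1/√(2π))·e^{−d₁²/2} = 0.398939
Γ = φ(d₁) / (S·σ·√T) = 0.015420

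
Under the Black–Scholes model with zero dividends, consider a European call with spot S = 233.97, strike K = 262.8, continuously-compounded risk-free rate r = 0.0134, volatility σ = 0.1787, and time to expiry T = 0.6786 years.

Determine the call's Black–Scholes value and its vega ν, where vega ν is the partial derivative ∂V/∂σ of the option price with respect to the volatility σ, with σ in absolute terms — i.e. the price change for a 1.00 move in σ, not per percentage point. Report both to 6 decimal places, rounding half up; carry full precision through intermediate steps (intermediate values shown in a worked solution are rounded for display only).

price = 4.945854
ν = 62.087430

σ√T = 0.1787·√0.6786 = 0.147208
d₁ = (ln(S/K) + (r+σ²/2)T) / (σ√T) = (ln(233.97/262.8) + (0.0134+0.1787²/2)·0.6786) / 0.147208 = (-0.116200 + 0.019928) / 0.147208 = -0.653986
d₂ = d₁ − σ√T = -0.653986 − 0.147208 = -0.801194
e^{−rT} = e^{−0.0134·0.6786} = 0.990948
N(d₁) = 0.256560,  N(d₂) = 0.211510
Call price V = S·N(d₁) − K·e^{−rT}·N(d₂) = 60.027410 − 55.081556 = 4.945854
φ(d₁) = (1/√(2π))·e^{−d₁²/2} = 0.322134
ν = S·φ(d₁)·√T = 62.087430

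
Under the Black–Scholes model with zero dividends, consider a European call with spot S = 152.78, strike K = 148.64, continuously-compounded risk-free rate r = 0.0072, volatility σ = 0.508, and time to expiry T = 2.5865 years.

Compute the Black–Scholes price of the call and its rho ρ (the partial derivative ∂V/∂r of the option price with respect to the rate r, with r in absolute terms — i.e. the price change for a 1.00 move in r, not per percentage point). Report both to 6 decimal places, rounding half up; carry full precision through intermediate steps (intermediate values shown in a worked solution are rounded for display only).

σ√T = 0.508·√2.5865 = 0.816996
d₁ = (ln(S/K) + (r+σ²/2)T) / (σ√T) = (ln(152.78/148.64) + (0.0072+0.508²/2)·2.5865) / 0.816996 = (0.027472 + 0.352364) / 0.816996 = 0.464918
d₂ = d₁ − σ√T = 0.464918 − 0.816996 = -0.352079
e^{−rT} = e^{−0.0072·2.5865} = 0.981550
N(d₁) = 0.679005,  N(d₂) = 0.362390
Call price V = S·N(d₁) − K·e^{−rT}·N(d₂) = 103.738344 − 52.871757 = 50.866586
ρ = K·T·e^{−rT}·N(d₂) = 136.752800

price = 50.866586
ρ = 136.752800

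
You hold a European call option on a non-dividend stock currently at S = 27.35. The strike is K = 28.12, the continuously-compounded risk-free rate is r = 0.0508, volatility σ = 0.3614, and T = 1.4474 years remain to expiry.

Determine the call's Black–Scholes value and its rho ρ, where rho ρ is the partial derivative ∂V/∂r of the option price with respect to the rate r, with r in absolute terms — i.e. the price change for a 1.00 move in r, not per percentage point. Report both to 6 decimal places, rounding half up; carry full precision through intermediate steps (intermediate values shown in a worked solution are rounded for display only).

price = 5.238448
ρ = 17.219525

σ√T = 0.3614·√1.4474 = 0.434793
d₁ = (ln(S/K) + (r+σ²/2)T) / (σ√T) = (ln(27.35/28.12) + (0.0508+0.3614²/2)·1.4474) / 0.434793 = (-0.027765 + 0.168050) / 0.434793 = 0.322650
d₂ = d₁ − σ√T = 0.322650 − 0.434793 = -0.112143
e^{−rT} = e^{−0.0508·1.4474} = 0.929110
N(d₁) = 0.626520,  N(d₂) = 0.455355
Call price V = S·N(d₁) − K·e^{−rT}·N(d₂) = 17.135315 − 11.896867 = 5.238448
ρ = K·T·e^{−rT}·N(d₂) = 17.219525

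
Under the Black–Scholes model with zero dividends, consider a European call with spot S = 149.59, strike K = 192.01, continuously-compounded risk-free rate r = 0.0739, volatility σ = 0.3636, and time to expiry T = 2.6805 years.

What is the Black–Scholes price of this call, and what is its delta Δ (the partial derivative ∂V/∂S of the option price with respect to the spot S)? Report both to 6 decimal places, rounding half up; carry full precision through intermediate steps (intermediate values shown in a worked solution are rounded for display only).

σ√T = 0.3636·√2.6805 = 0.595294
d₁ = (ln(S/K) + (r+σ²/2)T) / (σ√T) = (ln(149.59/192.01) + (0.0739+0.3636²/2)·2.6805) / 0.595294 = (-0.249649 + 0.375277) / 0.595294 = 0.211034
d₂ = d₁ − σ√T = 0.211034 − 0.595294 = -0.384260
e^{−rT} = e^{−0.0739·2.6805} = 0.820297
N(d₁) = 0.583570,  N(d₂) = 0.350393
Call price V = S·N(d₁) − K·e^{−rT}·N(d₂) = 87.296187 − 55.188685 = 32.107501
Δ = N(d₁) = 0.583570

price = 32.107501
Δ = 0.583570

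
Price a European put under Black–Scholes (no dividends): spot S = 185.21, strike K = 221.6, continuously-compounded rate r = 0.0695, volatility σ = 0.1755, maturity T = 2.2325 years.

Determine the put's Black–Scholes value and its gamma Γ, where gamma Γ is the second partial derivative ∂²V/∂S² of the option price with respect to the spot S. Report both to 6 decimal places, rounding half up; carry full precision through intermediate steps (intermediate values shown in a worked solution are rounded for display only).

price = 21.910403
Γ = 0.008208

σ√T = 0.1755·√2.2325 = 0.262224
d₁ = (ln(S/K) + (r+σ²/2)T) / (σ√T) = (ln(185.21/221.6) + (0.0695+0.1755²/2)·2.2325) / 0.262224 = (-0.179384 + 0.189540) / 0.262224 = 0.038730
d₂ = d₁ − σ√T = 0.038730 − 0.262224 = -0.223494
e^{−rT} = e^{−0.0695·2.2325} = 0.856279
N(−d₁) = 0.484553,  N(−d₂) = 0.588425
Put price V = K·e^{−rT}·N(−d₂) − S·N(−d₁) = 111.654447 − 89.744045 = 21.910403
φ(d₁) = (1/√(2π))·e^{−d₁²/2} = 0.398643
Γ = φ(d₁) / (S·σ·√T) = 0.008208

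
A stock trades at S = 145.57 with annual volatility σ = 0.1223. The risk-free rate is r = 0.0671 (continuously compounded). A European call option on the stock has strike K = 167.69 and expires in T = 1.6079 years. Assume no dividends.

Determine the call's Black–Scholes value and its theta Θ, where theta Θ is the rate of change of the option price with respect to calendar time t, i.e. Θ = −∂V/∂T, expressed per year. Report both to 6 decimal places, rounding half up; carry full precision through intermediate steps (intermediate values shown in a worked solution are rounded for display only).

price = 6.878936
Θ = -6.656352

σ√T = 0.1223·√1.6079 = 0.155080
d₁ = (ln(S/K) + (r+σ²/2)T) / (σ√T) = (ln(145.57/167.69) + (0.0671+0.1223²/2)·1.6079) / 0.155080 = (-0.141460 + 0.119915) / 0.155080 = -0.138928
d₂ = d₁ − σ√T = -0.138928 − 0.155080 = -0.294008
e^{−rT} = e^{−0.0671·1.6079} = 0.897726
N(d₁) = 0.444754,  N(d₂) = 0.384376
Call price V = S·N(d₁) − K·e^{−rT}·N(d₂) = 64.742770 − 57.863835 = 6.878936
φ(d₁) = (1/√(2π))·e^{−d₁²/2} = 0.395111
Θ = −S·φ(d₁)·σ/(2√T) − r·K·e^{−rT}·N(d₂) = −2.773689 − 3.882663 = -6.656352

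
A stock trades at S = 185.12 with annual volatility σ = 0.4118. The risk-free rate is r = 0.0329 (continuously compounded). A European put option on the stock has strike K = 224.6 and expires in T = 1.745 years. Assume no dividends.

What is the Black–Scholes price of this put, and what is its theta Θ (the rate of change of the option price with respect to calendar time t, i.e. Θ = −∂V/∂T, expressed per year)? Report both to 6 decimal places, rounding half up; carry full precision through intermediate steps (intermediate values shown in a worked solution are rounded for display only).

price = 57.334262
Θ = -6.630717

σ√T = 0.4118·√1.745 = 0.543981
d₁ = (ln(S/K) + (r+σ²/2)T) / (σ√T) = (ln(185.12/224.6) + (0.0329+0.4118²/2)·1.745) / 0.543981 = (-0.193317 + 0.205368) / 0.543981 = 0.022154
d₂ = d₁ − σ√T = 0.022154 − 0.543981 = -0.521827
e^{−rT} = e^{−0.0329·1.745} = 0.944206
N(−d₁) = 0.491162,  N(−d₂) = 0.699105
Put price V = K·e^{−rT}·N(−d₂) − S·N(−d₁) = 148.258241 − 90.923979 = 57.334262
φ(d₁) = (1/√(2π))·e^{−d₁²/2} = 0.398844
Θ = −S·φ(d₁)·σ/(2√T) + r·K·e^{−rT}·N(−d₂) = −11.508414 + 4.877696 = -6.630717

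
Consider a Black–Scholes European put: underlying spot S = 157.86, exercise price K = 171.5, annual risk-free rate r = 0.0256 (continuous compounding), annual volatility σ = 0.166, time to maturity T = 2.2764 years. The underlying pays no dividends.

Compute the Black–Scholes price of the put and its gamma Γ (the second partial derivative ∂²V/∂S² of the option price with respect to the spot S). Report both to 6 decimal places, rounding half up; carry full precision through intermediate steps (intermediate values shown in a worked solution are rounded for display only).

price = 17.969794
Γ = 0.010087

σ√T = 0.166·√2.2764 = 0.250457
d₁ = (ln(S/K) + (r+σ²/2)T) / (σ√T) = (ln(157.86/171.5) + (0.0256+0.166²/2)·2.2764) / 0.250457 = (-0.082875 + 0.089640) / 0.250457 = 0.027012
d₂ = d₁ − σ√T = 0.027012 − 0.250457 = -0.223444
e^{−rT} = e^{−0.0256·2.2764} = 0.943390
N(−d₁) = 0.489225,  N(−d₂) = 0.588405
Put price V = K·e^{−rT}·N(−d₂) − S·N(−d₁) = 95.198854 − 77.229060 = 17.969794
φ(d₁) = (1/√(2π))·e^{−d₁²/2} = 0.398797
Γ = φ(d₁) / (S·σ·√T) = 0.010087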